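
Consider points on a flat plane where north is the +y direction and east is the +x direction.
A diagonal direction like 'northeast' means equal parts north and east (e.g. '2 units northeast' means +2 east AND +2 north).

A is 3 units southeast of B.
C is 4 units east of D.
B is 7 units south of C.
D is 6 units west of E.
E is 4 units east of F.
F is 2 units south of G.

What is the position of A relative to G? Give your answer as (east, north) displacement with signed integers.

Answer: A is at (east=5, north=-12) relative to G.

Derivation:
Place G at the origin (east=0, north=0).
  F is 2 units south of G: delta (east=+0, north=-2); F at (east=0, north=-2).
  E is 4 units east of F: delta (east=+4, north=+0); E at (east=4, north=-2).
  D is 6 units west of E: delta (east=-6, north=+0); D at (east=-2, north=-2).
  C is 4 units east of D: delta (east=+4, north=+0); C at (east=2, north=-2).
  B is 7 units south of C: delta (east=+0, north=-7); B at (east=2, north=-9).
  A is 3 units southeast of B: delta (east=+3, north=-3); A at (east=5, north=-12).
Therefore A relative to G: (east=5, north=-12).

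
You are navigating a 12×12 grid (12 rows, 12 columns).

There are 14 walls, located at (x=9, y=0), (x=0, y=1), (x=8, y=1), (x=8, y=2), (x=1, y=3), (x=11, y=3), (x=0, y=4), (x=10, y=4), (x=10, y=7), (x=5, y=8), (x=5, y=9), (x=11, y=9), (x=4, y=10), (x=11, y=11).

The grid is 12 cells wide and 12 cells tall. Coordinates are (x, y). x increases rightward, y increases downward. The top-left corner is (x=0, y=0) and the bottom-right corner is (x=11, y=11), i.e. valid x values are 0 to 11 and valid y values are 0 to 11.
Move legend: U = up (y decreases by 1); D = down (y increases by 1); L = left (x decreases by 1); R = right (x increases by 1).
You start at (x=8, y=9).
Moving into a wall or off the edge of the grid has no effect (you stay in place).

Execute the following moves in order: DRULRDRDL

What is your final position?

Answer: Final position: (x=9, y=11)

Derivation:
Start: (x=8, y=9)
  D (down): (x=8, y=9) -> (x=8, y=10)
  R (right): (x=8, y=10) -> (x=9, y=10)
  U (up): (x=9, y=10) -> (x=9, y=9)
  L (left): (x=9, y=9) -> (x=8, y=9)
  R (right): (x=8, y=9) -> (x=9, y=9)
  D (down): (x=9, y=9) -> (x=9, y=10)
  R (right): (x=9, y=10) -> (x=10, y=10)
  D (down): (x=10, y=10) -> (x=10, y=11)
  L (left): (x=10, y=11) -> (x=9, y=11)
Final: (x=9, y=11)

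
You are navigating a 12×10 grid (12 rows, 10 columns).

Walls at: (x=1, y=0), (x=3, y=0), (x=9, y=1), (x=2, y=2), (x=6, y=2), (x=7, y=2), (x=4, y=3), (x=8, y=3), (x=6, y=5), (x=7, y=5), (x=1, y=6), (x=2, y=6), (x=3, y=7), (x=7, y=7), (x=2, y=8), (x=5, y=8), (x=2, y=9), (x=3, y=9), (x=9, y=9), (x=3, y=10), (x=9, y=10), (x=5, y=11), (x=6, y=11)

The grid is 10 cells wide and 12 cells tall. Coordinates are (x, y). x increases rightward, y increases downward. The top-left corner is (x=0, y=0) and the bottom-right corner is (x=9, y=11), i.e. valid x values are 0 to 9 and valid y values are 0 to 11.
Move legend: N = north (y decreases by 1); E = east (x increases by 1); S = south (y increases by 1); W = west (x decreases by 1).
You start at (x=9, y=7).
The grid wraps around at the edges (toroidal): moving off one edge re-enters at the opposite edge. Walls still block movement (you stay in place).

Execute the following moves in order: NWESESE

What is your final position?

Answer: Final position: (x=1, y=8)

Derivation:
Start: (x=9, y=7)
  N (north): (x=9, y=7) -> (x=9, y=6)
  W (west): (x=9, y=6) -> (x=8, y=6)
  E (east): (x=8, y=6) -> (x=9, y=6)
  S (south): (x=9, y=6) -> (x=9, y=7)
  E (east): (x=9, y=7) -> (x=0, y=7)
  S (south): (x=0, y=7) -> (x=0, y=8)
  E (east): (x=0, y=8) -> (x=1, y=8)
Final: (x=1, y=8)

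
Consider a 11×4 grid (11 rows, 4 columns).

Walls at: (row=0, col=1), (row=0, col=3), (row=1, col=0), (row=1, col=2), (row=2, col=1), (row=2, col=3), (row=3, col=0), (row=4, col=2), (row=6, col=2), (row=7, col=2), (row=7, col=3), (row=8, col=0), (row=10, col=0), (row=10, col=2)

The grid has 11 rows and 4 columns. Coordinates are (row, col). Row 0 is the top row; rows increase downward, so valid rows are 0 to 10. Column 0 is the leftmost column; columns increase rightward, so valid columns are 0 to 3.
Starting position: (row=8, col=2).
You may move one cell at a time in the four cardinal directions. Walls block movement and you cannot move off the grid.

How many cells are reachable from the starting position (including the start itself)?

Answer: Reachable cells: 25

Derivation:
BFS flood-fill from (row=8, col=2):
  Distance 0: (row=8, col=2)
  Distance 1: (row=8, col=1), (row=8, col=3), (row=9, col=2)
  Distance 2: (row=7, col=1), (row=9, col=1), (row=9, col=3)
  Distance 3: (row=6, col=1), (row=7, col=0), (row=9, col=0), (row=10, col=1), (row=10, col=3)
  Distance 4: (row=5, col=1), (row=6, col=0)
  Distance 5: (row=4, col=1), (row=5, col=0), (row=5, col=2)
  Distance 6: (row=3, col=1), (row=4, col=0), (row=5, col=3)
  Distance 7: (row=3, col=2), (row=4, col=3), (row=6, col=3)
  Distance 8: (row=2, col=2), (row=3, col=3)
Total reachable: 25 (grid has 30 open cells total)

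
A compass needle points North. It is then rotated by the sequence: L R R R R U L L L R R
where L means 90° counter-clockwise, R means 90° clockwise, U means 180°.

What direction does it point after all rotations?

Answer: Final heading: North

Derivation:
Start: North
  L (left (90° counter-clockwise)) -> West
  R (right (90° clockwise)) -> North
  R (right (90° clockwise)) -> East
  R (right (90° clockwise)) -> South
  R (right (90° clockwise)) -> West
  U (U-turn (180°)) -> East
  L (left (90° counter-clockwise)) -> North
  L (left (90° counter-clockwise)) -> West
  L (left (90° counter-clockwise)) -> South
  R (right (90° clockwise)) -> West
  R (right (90° clockwise)) -> North
Final: North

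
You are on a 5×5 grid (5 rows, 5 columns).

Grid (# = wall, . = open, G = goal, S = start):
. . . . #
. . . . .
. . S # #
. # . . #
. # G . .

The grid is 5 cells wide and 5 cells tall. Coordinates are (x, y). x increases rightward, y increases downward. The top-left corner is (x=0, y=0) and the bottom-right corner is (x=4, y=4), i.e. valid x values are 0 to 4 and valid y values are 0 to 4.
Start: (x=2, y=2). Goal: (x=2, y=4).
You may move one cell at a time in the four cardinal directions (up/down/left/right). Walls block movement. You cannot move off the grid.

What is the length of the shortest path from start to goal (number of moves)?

Answer: Shortest path length: 2

Derivation:
BFS from (x=2, y=2) until reaching (x=2, y=4):
  Distance 0: (x=2, y=2)
  Distance 1: (x=2, y=1), (x=1, y=2), (x=2, y=3)
  Distance 2: (x=2, y=0), (x=1, y=1), (x=3, y=1), (x=0, y=2), (x=3, y=3), (x=2, y=4)  <- goal reached here
One shortest path (2 moves): (x=2, y=2) -> (x=2, y=3) -> (x=2, y=4)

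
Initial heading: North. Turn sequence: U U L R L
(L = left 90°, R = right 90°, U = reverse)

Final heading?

Answer: Final heading: West

Derivation:
Start: North
  U (U-turn (180°)) -> South
  U (U-turn (180°)) -> North
  L (left (90° counter-clockwise)) -> West
  R (right (90° clockwise)) -> North
  L (left (90° counter-clockwise)) -> West
Final: West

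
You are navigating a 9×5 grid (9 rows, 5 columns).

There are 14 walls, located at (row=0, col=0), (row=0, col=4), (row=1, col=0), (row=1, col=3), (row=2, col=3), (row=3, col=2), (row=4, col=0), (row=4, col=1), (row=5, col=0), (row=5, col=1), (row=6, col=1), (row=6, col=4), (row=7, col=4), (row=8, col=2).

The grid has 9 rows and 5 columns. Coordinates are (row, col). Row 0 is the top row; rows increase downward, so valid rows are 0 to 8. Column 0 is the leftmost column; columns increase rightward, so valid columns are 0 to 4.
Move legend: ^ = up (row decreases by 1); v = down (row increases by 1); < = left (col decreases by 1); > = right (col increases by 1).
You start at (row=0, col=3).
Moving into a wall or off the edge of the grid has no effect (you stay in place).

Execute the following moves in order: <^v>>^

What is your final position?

Start: (row=0, col=3)
  < (left): (row=0, col=3) -> (row=0, col=2)
  ^ (up): blocked, stay at (row=0, col=2)
  v (down): (row=0, col=2) -> (row=1, col=2)
  > (right): blocked, stay at (row=1, col=2)
  > (right): blocked, stay at (row=1, col=2)
  ^ (up): (row=1, col=2) -> (row=0, col=2)
Final: (row=0, col=2)

Answer: Final position: (row=0, col=2)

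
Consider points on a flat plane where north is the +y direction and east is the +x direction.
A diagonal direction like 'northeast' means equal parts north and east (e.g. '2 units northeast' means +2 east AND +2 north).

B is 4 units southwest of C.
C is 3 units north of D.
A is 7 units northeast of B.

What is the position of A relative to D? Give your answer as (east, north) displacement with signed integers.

Place D at the origin (east=0, north=0).
  C is 3 units north of D: delta (east=+0, north=+3); C at (east=0, north=3).
  B is 4 units southwest of C: delta (east=-4, north=-4); B at (east=-4, north=-1).
  A is 7 units northeast of B: delta (east=+7, north=+7); A at (east=3, north=6).
Therefore A relative to D: (east=3, north=6).

Answer: A is at (east=3, north=6) relative to D.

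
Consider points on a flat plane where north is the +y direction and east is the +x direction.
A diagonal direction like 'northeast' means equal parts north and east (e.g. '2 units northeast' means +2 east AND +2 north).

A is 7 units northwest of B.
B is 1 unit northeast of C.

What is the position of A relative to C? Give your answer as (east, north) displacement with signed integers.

Place C at the origin (east=0, north=0).
  B is 1 unit northeast of C: delta (east=+1, north=+1); B at (east=1, north=1).
  A is 7 units northwest of B: delta (east=-7, north=+7); A at (east=-6, north=8).
Therefore A relative to C: (east=-6, north=8).

Answer: A is at (east=-6, north=8) relative to C.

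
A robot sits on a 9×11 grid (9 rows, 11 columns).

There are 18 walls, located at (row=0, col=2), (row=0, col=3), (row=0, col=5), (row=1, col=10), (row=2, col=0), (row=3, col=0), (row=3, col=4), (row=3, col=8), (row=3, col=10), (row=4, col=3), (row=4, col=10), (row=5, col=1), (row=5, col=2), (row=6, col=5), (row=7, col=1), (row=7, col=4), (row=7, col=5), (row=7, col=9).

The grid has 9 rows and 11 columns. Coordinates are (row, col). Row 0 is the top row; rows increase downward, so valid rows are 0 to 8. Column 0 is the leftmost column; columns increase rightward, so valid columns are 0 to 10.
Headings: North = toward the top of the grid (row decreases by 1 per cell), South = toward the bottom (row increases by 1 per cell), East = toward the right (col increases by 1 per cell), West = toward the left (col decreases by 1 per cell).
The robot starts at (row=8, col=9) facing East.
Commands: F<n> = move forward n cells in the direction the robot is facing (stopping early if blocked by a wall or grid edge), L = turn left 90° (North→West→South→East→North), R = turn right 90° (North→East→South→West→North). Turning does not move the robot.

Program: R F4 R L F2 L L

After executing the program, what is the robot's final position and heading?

Start: (row=8, col=9), facing East
  R: turn right, now facing South
  F4: move forward 0/4 (blocked), now at (row=8, col=9)
  R: turn right, now facing West
  L: turn left, now facing South
  F2: move forward 0/2 (blocked), now at (row=8, col=9)
  L: turn left, now facing East
  L: turn left, now facing North
Final: (row=8, col=9), facing North

Answer: Final position: (row=8, col=9), facing North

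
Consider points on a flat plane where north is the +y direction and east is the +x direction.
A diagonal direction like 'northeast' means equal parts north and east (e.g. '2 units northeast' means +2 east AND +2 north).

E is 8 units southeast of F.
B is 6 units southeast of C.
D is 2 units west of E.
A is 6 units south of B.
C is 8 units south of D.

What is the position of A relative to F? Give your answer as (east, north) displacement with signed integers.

Answer: A is at (east=12, north=-28) relative to F.

Derivation:
Place F at the origin (east=0, north=0).
  E is 8 units southeast of F: delta (east=+8, north=-8); E at (east=8, north=-8).
  D is 2 units west of E: delta (east=-2, north=+0); D at (east=6, north=-8).
  C is 8 units south of D: delta (east=+0, north=-8); C at (east=6, north=-16).
  B is 6 units southeast of C: delta (east=+6, north=-6); B at (east=12, north=-22).
  A is 6 units south of B: delta (east=+0, north=-6); A at (east=12, north=-28).
Therefore A relative to F: (east=12, north=-28).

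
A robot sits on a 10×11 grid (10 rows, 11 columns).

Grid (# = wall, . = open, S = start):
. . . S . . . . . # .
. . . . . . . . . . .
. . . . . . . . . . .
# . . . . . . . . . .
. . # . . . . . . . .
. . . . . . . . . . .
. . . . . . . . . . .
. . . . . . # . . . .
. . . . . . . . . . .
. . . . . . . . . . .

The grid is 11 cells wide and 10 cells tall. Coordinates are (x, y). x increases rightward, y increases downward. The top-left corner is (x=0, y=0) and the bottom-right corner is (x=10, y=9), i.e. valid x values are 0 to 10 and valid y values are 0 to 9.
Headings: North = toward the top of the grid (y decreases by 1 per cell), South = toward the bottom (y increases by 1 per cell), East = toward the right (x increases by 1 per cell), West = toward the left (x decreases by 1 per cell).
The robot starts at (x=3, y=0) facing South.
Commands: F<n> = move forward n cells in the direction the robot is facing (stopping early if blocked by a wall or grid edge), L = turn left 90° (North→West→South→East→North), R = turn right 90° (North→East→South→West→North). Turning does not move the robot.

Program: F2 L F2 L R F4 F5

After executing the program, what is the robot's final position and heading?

Answer: Final position: (x=10, y=2), facing East

Derivation:
Start: (x=3, y=0), facing South
  F2: move forward 2, now at (x=3, y=2)
  L: turn left, now facing East
  F2: move forward 2, now at (x=5, y=2)
  L: turn left, now facing North
  R: turn right, now facing East
  F4: move forward 4, now at (x=9, y=2)
  F5: move forward 1/5 (blocked), now at (x=10, y=2)
Final: (x=10, y=2), facing East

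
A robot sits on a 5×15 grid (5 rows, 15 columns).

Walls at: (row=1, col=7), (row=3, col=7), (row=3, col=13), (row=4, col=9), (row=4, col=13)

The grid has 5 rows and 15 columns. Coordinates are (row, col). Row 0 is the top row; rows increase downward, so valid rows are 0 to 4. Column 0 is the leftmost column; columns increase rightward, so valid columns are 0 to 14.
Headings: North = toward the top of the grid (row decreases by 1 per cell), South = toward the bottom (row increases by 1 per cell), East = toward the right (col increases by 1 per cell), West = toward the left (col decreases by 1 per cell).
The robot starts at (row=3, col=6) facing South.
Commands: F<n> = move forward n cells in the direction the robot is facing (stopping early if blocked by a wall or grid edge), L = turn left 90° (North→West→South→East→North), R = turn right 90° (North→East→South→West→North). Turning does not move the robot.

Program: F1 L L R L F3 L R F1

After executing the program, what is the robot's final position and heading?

Answer: Final position: (row=0, col=6), facing North

Derivation:
Start: (row=3, col=6), facing South
  F1: move forward 1, now at (row=4, col=6)
  L: turn left, now facing East
  L: turn left, now facing North
  R: turn right, now facing East
  L: turn left, now facing North
  F3: move forward 3, now at (row=1, col=6)
  L: turn left, now facing West
  R: turn right, now facing North
  F1: move forward 1, now at (row=0, col=6)
Final: (row=0, col=6), facing North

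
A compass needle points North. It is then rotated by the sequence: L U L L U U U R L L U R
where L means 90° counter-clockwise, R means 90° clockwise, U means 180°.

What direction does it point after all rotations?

Start: North
  L (left (90° counter-clockwise)) -> West
  U (U-turn (180°)) -> East
  L (left (90° counter-clockwise)) -> North
  L (left (90° counter-clockwise)) -> West
  U (U-turn (180°)) -> East
  U (U-turn (180°)) -> West
  U (U-turn (180°)) -> East
  R (right (90° clockwise)) -> South
  L (left (90° counter-clockwise)) -> East
  L (left (90° counter-clockwise)) -> North
  U (U-turn (180°)) -> South
  R (right (90° clockwise)) -> West
Final: West

Answer: Final heading: West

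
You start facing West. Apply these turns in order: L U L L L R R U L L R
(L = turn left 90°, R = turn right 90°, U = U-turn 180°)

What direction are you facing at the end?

Answer: Final heading: North

Derivation:
Start: West
  L (left (90° counter-clockwise)) -> South
  U (U-turn (180°)) -> North
  L (left (90° counter-clockwise)) -> West
  L (left (90° counter-clockwise)) -> South
  L (left (90° counter-clockwise)) -> East
  R (right (90° clockwise)) -> South
  R (right (90° clockwise)) -> West
  U (U-turn (180°)) -> East
  L (left (90° counter-clockwise)) -> North
  L (left (90° counter-clockwise)) -> West
  R (right (90° clockwise)) -> North
Final: North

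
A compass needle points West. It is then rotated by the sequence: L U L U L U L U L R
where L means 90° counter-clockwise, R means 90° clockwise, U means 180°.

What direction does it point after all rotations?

Answer: Final heading: West

Derivation:
Start: West
  L (left (90° counter-clockwise)) -> South
  U (U-turn (180°)) -> North
  L (left (90° counter-clockwise)) -> West
  U (U-turn (180°)) -> East
  L (left (90° counter-clockwise)) -> North
  U (U-turn (180°)) -> South
  L (left (90° counter-clockwise)) -> East
  U (U-turn (180°)) -> West
  L (left (90° counter-clockwise)) -> South
  R (right (90° clockwise)) -> West
Final: West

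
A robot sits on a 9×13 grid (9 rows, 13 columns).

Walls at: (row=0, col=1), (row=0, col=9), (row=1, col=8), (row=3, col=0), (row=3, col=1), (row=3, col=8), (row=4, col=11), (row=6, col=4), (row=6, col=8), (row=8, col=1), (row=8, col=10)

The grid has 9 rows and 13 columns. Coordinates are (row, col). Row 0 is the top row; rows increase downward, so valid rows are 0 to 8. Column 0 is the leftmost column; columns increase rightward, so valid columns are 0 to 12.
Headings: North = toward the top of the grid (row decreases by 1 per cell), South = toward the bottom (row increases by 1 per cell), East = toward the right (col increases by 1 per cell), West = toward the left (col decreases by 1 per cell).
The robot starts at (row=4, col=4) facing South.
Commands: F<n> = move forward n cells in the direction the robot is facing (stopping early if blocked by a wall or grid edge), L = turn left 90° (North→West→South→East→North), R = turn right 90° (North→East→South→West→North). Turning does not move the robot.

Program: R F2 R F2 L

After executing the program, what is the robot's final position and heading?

Answer: Final position: (row=2, col=2), facing West

Derivation:
Start: (row=4, col=4), facing South
  R: turn right, now facing West
  F2: move forward 2, now at (row=4, col=2)
  R: turn right, now facing North
  F2: move forward 2, now at (row=2, col=2)
  L: turn left, now facing West
Final: (row=2, col=2), facing West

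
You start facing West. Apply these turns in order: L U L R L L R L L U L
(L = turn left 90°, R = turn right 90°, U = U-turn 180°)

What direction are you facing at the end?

Answer: Final heading: South

Derivation:
Start: West
  L (left (90° counter-clockwise)) -> South
  U (U-turn (180°)) -> North
  L (left (90° counter-clockwise)) -> West
  R (right (90° clockwise)) -> North
  L (left (90° counter-clockwise)) -> West
  L (left (90° counter-clockwise)) -> South
  R (right (90° clockwise)) -> West
  L (left (90° counter-clockwise)) -> South
  L (left (90° counter-clockwise)) -> East
  U (U-turn (180°)) -> West
  L (left (90° counter-clockwise)) -> South
Final: South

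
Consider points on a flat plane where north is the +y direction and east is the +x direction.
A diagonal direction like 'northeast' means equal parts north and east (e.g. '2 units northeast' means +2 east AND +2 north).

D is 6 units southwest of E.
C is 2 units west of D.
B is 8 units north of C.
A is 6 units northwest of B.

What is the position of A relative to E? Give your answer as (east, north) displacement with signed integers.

Answer: A is at (east=-14, north=8) relative to E.

Derivation:
Place E at the origin (east=0, north=0).
  D is 6 units southwest of E: delta (east=-6, north=-6); D at (east=-6, north=-6).
  C is 2 units west of D: delta (east=-2, north=+0); C at (east=-8, north=-6).
  B is 8 units north of C: delta (east=+0, north=+8); B at (east=-8, north=2).
  A is 6 units northwest of B: delta (east=-6, north=+6); A at (east=-14, north=8).
Therefore A relative to E: (east=-14, north=8).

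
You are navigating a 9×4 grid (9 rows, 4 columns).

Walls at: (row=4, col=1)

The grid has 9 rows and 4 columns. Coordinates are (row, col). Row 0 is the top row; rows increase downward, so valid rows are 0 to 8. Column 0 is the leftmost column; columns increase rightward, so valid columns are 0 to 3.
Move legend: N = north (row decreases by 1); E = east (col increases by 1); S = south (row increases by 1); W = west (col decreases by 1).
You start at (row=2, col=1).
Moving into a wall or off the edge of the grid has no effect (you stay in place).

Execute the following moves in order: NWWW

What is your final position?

Start: (row=2, col=1)
  N (north): (row=2, col=1) -> (row=1, col=1)
  W (west): (row=1, col=1) -> (row=1, col=0)
  W (west): blocked, stay at (row=1, col=0)
  W (west): blocked, stay at (row=1, col=0)
Final: (row=1, col=0)

Answer: Final position: (row=1, col=0)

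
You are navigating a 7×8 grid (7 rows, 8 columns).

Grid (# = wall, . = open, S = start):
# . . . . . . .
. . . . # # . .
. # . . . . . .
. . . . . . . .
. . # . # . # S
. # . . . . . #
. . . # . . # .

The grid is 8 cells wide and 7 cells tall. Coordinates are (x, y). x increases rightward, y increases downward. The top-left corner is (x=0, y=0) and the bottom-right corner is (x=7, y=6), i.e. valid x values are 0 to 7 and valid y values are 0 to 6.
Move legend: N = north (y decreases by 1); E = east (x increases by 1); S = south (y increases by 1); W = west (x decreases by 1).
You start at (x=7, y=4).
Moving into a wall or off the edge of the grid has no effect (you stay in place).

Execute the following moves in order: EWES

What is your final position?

Answer: Final position: (x=7, y=4)

Derivation:
Start: (x=7, y=4)
  E (east): blocked, stay at (x=7, y=4)
  W (west): blocked, stay at (x=7, y=4)
  E (east): blocked, stay at (x=7, y=4)
  S (south): blocked, stay at (x=7, y=4)
Final: (x=7, y=4)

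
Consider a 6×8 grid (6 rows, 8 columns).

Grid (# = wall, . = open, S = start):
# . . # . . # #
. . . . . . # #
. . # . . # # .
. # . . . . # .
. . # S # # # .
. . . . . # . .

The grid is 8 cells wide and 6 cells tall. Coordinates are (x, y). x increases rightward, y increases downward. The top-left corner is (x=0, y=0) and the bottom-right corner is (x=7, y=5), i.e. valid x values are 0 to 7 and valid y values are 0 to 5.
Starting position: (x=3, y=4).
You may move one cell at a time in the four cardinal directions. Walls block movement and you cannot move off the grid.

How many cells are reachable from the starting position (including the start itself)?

BFS flood-fill from (x=3, y=4):
  Distance 0: (x=3, y=4)
  Distance 1: (x=3, y=3), (x=3, y=5)
  Distance 2: (x=3, y=2), (x=2, y=3), (x=4, y=3), (x=2, y=5), (x=4, y=5)
  Distance 3: (x=3, y=1), (x=4, y=2), (x=5, y=3), (x=1, y=5)
  Distance 4: (x=2, y=1), (x=4, y=1), (x=1, y=4), (x=0, y=5)
  Distance 5: (x=2, y=0), (x=4, y=0), (x=1, y=1), (x=5, y=1), (x=0, y=4)
  Distance 6: (x=1, y=0), (x=5, y=0), (x=0, y=1), (x=1, y=2), (x=0, y=3)
  Distance 7: (x=0, y=2)
Total reachable: 27 (grid has 32 open cells total)

Answer: Reachable cells: 27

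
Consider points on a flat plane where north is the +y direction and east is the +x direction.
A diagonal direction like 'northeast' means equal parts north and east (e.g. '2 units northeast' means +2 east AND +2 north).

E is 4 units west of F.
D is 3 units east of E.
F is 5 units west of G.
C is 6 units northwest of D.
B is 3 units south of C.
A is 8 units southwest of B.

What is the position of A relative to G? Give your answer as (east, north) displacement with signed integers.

Place G at the origin (east=0, north=0).
  F is 5 units west of G: delta (east=-5, north=+0); F at (east=-5, north=0).
  E is 4 units west of F: delta (east=-4, north=+0); E at (east=-9, north=0).
  D is 3 units east of E: delta (east=+3, north=+0); D at (east=-6, north=0).
  C is 6 units northwest of D: delta (east=-6, north=+6); C at (east=-12, north=6).
  B is 3 units south of C: delta (east=+0, north=-3); B at (east=-12, north=3).
  A is 8 units southwest of B: delta (east=-8, north=-8); A at (east=-20, north=-5).
Therefore A relative to G: (east=-20, north=-5).

Answer: A is at (east=-20, north=-5) relative to G.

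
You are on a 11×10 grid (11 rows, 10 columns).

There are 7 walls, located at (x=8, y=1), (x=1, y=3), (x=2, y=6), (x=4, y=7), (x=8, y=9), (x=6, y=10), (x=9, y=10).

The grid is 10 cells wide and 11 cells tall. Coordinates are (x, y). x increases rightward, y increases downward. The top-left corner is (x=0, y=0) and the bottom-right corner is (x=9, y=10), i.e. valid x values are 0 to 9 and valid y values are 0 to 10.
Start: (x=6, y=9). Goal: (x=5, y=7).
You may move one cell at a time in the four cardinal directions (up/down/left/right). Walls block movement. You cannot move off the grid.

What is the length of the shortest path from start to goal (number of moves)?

BFS from (x=6, y=9) until reaching (x=5, y=7):
  Distance 0: (x=6, y=9)
  Distance 1: (x=6, y=8), (x=5, y=9), (x=7, y=9)
  Distance 2: (x=6, y=7), (x=5, y=8), (x=7, y=8), (x=4, y=9), (x=5, y=10), (x=7, y=10)
  Distance 3: (x=6, y=6), (x=5, y=7), (x=7, y=7), (x=4, y=8), (x=8, y=8), (x=3, y=9), (x=4, y=10), (x=8, y=10)  <- goal reached here
One shortest path (3 moves): (x=6, y=9) -> (x=5, y=9) -> (x=5, y=8) -> (x=5, y=7)

Answer: Shortest path length: 3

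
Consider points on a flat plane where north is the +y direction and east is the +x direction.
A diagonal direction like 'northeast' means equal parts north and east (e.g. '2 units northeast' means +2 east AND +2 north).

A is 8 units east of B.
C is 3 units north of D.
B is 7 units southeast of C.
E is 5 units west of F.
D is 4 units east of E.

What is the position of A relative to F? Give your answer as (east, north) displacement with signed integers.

Place F at the origin (east=0, north=0).
  E is 5 units west of F: delta (east=-5, north=+0); E at (east=-5, north=0).
  D is 4 units east of E: delta (east=+4, north=+0); D at (east=-1, north=0).
  C is 3 units north of D: delta (east=+0, north=+3); C at (east=-1, north=3).
  B is 7 units southeast of C: delta (east=+7, north=-7); B at (east=6, north=-4).
  A is 8 units east of B: delta (east=+8, north=+0); A at (east=14, north=-4).
Therefore A relative to F: (east=14, north=-4).

Answer: A is at (east=14, north=-4) relative to F.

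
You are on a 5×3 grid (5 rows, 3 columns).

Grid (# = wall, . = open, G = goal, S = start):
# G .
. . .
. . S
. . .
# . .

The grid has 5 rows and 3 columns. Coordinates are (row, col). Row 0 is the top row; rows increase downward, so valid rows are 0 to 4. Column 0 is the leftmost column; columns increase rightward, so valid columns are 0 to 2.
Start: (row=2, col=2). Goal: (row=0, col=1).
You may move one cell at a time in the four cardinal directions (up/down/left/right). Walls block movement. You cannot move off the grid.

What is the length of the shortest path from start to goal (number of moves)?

BFS from (row=2, col=2) until reaching (row=0, col=1):
  Distance 0: (row=2, col=2)
  Distance 1: (row=1, col=2), (row=2, col=1), (row=3, col=2)
  Distance 2: (row=0, col=2), (row=1, col=1), (row=2, col=0), (row=3, col=1), (row=4, col=2)
  Distance 3: (row=0, col=1), (row=1, col=0), (row=3, col=0), (row=4, col=1)  <- goal reached here
One shortest path (3 moves): (row=2, col=2) -> (row=2, col=1) -> (row=1, col=1) -> (row=0, col=1)

Answer: Shortest path length: 3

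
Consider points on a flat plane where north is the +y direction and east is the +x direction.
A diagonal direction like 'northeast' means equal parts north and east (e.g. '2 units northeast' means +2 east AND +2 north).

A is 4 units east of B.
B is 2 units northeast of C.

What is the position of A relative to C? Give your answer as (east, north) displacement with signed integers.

Answer: A is at (east=6, north=2) relative to C.

Derivation:
Place C at the origin (east=0, north=0).
  B is 2 units northeast of C: delta (east=+2, north=+2); B at (east=2, north=2).
  A is 4 units east of B: delta (east=+4, north=+0); A at (east=6, north=2).
Therefore A relative to C: (east=6, north=2).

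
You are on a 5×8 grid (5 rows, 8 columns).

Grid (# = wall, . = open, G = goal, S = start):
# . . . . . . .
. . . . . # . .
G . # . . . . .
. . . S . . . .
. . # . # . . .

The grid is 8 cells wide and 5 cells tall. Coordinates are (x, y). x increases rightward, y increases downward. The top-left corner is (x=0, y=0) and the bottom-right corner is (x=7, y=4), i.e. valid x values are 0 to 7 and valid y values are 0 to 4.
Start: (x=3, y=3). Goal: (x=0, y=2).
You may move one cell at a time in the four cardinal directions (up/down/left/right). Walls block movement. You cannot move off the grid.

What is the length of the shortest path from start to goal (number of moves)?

Answer: Shortest path length: 4

Derivation:
BFS from (x=3, y=3) until reaching (x=0, y=2):
  Distance 0: (x=3, y=3)
  Distance 1: (x=3, y=2), (x=2, y=3), (x=4, y=3), (x=3, y=4)
  Distance 2: (x=3, y=1), (x=4, y=2), (x=1, y=3), (x=5, y=3)
  Distance 3: (x=3, y=0), (x=2, y=1), (x=4, y=1), (x=1, y=2), (x=5, y=2), (x=0, y=3), (x=6, y=3), (x=1, y=4), (x=5, y=4)
  Distance 4: (x=2, y=0), (x=4, y=0), (x=1, y=1), (x=0, y=2), (x=6, y=2), (x=7, y=3), (x=0, y=4), (x=6, y=4)  <- goal reached here
One shortest path (4 moves): (x=3, y=3) -> (x=2, y=3) -> (x=1, y=3) -> (x=0, y=3) -> (x=0, y=2)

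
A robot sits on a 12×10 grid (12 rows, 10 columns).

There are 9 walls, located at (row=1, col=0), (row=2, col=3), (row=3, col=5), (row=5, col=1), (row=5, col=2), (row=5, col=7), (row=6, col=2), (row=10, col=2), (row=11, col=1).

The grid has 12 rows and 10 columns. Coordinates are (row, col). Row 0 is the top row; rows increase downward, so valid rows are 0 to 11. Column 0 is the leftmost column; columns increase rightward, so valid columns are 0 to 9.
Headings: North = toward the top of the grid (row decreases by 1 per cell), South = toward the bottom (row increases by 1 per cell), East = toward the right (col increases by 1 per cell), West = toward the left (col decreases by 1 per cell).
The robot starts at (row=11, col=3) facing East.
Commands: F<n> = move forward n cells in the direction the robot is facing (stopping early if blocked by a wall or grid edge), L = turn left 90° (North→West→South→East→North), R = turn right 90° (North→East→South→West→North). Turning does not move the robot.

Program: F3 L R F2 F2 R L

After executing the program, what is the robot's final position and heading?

Start: (row=11, col=3), facing East
  F3: move forward 3, now at (row=11, col=6)
  L: turn left, now facing North
  R: turn right, now facing East
  F2: move forward 2, now at (row=11, col=8)
  F2: move forward 1/2 (blocked), now at (row=11, col=9)
  R: turn right, now facing South
  L: turn left, now facing East
Final: (row=11, col=9), facing East

Answer: Final position: (row=11, col=9), facing East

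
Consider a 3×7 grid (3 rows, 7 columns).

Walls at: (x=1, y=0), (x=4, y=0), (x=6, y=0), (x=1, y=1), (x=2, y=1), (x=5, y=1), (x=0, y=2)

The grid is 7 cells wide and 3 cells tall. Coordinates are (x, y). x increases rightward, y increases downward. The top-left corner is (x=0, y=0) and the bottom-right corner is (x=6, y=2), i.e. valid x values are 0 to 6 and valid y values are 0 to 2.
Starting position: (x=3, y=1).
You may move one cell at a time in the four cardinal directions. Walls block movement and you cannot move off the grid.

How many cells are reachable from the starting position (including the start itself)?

BFS flood-fill from (x=3, y=1):
  Distance 0: (x=3, y=1)
  Distance 1: (x=3, y=0), (x=4, y=1), (x=3, y=2)
  Distance 2: (x=2, y=0), (x=2, y=2), (x=4, y=2)
  Distance 3: (x=1, y=2), (x=5, y=2)
  Distance 4: (x=6, y=2)
  Distance 5: (x=6, y=1)
Total reachable: 11 (grid has 14 open cells total)

Answer: Reachable cells: 11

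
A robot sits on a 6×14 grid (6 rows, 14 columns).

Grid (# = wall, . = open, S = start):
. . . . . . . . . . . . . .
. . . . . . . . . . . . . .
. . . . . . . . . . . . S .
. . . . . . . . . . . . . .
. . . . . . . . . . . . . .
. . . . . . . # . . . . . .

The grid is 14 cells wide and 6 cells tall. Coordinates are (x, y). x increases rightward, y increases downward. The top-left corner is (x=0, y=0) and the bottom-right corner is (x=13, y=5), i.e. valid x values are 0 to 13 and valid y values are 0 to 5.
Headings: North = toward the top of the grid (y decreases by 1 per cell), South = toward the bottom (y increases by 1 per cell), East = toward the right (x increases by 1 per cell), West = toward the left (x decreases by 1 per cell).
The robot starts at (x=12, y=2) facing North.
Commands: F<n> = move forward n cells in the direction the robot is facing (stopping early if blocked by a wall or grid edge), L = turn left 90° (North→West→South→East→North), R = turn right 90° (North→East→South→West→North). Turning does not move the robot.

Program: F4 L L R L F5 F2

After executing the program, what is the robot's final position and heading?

Answer: Final position: (x=12, y=5), facing South

Derivation:
Start: (x=12, y=2), facing North
  F4: move forward 2/4 (blocked), now at (x=12, y=0)
  L: turn left, now facing West
  L: turn left, now facing South
  R: turn right, now facing West
  L: turn left, now facing South
  F5: move forward 5, now at (x=12, y=5)
  F2: move forward 0/2 (blocked), now at (x=12, y=5)
Final: (x=12, y=5), facing South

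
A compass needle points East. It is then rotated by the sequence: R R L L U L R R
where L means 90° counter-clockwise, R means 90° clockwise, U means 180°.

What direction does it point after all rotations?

Answer: Final heading: North

Derivation:
Start: East
  R (right (90° clockwise)) -> South
  R (right (90° clockwise)) -> West
  L (left (90° counter-clockwise)) -> South
  L (left (90° counter-clockwise)) -> East
  U (U-turn (180°)) -> West
  L (left (90° counter-clockwise)) -> South
  R (right (90° clockwise)) -> West
  R (right (90° clockwise)) -> North
Final: North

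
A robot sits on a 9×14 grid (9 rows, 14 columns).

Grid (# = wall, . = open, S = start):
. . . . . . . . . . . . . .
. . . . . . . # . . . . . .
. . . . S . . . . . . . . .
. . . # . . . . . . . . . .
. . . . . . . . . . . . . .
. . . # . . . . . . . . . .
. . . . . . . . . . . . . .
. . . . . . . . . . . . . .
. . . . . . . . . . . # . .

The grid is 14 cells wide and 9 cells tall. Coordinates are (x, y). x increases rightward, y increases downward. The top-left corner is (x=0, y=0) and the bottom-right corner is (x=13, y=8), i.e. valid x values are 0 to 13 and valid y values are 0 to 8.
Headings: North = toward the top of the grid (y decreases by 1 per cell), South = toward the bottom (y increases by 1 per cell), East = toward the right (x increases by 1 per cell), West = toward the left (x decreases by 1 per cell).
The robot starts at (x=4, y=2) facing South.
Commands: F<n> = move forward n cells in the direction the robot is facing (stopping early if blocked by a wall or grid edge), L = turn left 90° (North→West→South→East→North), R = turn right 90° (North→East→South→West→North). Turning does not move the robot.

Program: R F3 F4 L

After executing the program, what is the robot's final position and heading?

Start: (x=4, y=2), facing South
  R: turn right, now facing West
  F3: move forward 3, now at (x=1, y=2)
  F4: move forward 1/4 (blocked), now at (x=0, y=2)
  L: turn left, now facing South
Final: (x=0, y=2), facing South

Answer: Final position: (x=0, y=2), facing South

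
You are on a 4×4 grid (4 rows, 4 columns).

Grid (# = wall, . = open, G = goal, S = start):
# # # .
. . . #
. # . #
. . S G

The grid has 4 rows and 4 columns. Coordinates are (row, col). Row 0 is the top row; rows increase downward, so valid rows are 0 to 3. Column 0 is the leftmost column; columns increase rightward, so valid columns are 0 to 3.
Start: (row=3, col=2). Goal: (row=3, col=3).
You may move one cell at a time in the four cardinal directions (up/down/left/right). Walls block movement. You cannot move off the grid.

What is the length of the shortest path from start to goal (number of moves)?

Answer: Shortest path length: 1

Derivation:
BFS from (row=3, col=2) until reaching (row=3, col=3):
  Distance 0: (row=3, col=2)
  Distance 1: (row=2, col=2), (row=3, col=1), (row=3, col=3)  <- goal reached here
One shortest path (1 moves): (row=3, col=2) -> (row=3, col=3)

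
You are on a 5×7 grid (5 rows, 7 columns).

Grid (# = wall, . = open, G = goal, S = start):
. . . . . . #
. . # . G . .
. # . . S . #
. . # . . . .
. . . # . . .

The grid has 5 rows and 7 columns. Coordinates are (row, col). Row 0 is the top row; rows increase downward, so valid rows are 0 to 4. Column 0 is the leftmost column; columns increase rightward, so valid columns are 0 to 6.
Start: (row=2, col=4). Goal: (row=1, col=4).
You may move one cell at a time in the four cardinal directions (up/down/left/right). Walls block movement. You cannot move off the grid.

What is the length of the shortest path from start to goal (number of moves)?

BFS from (row=2, col=4) until reaching (row=1, col=4):
  Distance 0: (row=2, col=4)
  Distance 1: (row=1, col=4), (row=2, col=3), (row=2, col=5), (row=3, col=4)  <- goal reached here
One shortest path (1 moves): (row=2, col=4) -> (row=1, col=4)

Answer: Shortest path length: 1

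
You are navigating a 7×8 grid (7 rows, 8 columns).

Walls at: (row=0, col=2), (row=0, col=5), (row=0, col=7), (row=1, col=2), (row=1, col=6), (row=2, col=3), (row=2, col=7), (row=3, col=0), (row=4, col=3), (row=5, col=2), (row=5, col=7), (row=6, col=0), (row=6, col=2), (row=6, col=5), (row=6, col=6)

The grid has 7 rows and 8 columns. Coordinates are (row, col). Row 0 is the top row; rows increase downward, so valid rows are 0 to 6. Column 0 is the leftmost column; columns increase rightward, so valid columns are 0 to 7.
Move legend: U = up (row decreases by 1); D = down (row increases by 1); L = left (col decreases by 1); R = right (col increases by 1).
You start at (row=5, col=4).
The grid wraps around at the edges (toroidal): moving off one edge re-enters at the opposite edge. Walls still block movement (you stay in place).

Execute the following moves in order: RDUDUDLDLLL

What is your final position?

Start: (row=5, col=4)
  R (right): (row=5, col=4) -> (row=5, col=5)
  D (down): blocked, stay at (row=5, col=5)
  U (up): (row=5, col=5) -> (row=4, col=5)
  D (down): (row=4, col=5) -> (row=5, col=5)
  U (up): (row=5, col=5) -> (row=4, col=5)
  D (down): (row=4, col=5) -> (row=5, col=5)
  L (left): (row=5, col=5) -> (row=5, col=4)
  D (down): (row=5, col=4) -> (row=6, col=4)
  L (left): (row=6, col=4) -> (row=6, col=3)
  L (left): blocked, stay at (row=6, col=3)
  L (left): blocked, stay at (row=6, col=3)
Final: (row=6, col=3)

Answer: Final position: (row=6, col=3)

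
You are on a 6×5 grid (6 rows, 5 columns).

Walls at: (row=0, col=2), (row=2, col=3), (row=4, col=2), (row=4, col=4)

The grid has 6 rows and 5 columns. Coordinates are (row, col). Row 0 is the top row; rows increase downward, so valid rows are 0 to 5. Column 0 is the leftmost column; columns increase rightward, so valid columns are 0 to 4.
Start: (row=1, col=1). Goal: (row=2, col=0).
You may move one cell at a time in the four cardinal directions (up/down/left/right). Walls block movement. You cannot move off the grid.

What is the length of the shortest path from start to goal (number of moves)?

BFS from (row=1, col=1) until reaching (row=2, col=0):
  Distance 0: (row=1, col=1)
  Distance 1: (row=0, col=1), (row=1, col=0), (row=1, col=2), (row=2, col=1)
  Distance 2: (row=0, col=0), (row=1, col=3), (row=2, col=0), (row=2, col=2), (row=3, col=1)  <- goal reached here
One shortest path (2 moves): (row=1, col=1) -> (row=1, col=0) -> (row=2, col=0)

Answer: Shortest path length: 2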